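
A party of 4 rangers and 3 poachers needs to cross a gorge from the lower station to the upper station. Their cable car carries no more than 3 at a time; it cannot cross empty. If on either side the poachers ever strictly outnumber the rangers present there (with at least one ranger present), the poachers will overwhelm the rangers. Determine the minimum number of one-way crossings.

Counting alone: each trip to the upper station takes at most 3 across and each return brings at least 1 back, so after t trips out (and t−1 returns) at most 3t − (t−1) of the 7 are across; that first reaches 7 at t = 3, so at least 5 crossings are needed.
The plan below uses exactly 5 crossings, so it is optimal:
1. 3 poachers → the upper station.  (the lower station: 4R 0P; the upper station: 0R 3P)
2. 1 poacher ← the lower station.  (the lower station: 4R 1P; the upper station: 0R 2P)
3. 3 rangers → the upper station.  (the lower station: 1R 1P; the upper station: 3R 2P)
4. 1 ranger ← the lower station.  (the lower station: 2R 1P; the upper station: 2R 2P)
5. 2 rangers and 1 poacher → the upper station.  (the lower station: 0R 0P; the upper station: 4R 3P)

5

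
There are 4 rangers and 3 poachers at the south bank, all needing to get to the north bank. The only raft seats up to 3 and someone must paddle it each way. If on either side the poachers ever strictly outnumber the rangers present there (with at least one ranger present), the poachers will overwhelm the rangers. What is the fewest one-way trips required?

5

Counting alone: each trip to the north bank takes at most 3 across and each return brings at least 1 back, so after t trips out (and t−1 returns) at most 3t − (t−1) of the 7 are across; that first reaches 7 at t = 3, so at least 5 crossings are needed.
The plan below uses exactly 5 crossings, so it is optimal:
1. 3 poachers → the north bank.  (the south bank: 4R 0P; the north bank: 0R 3P)
2. 1 poacher ← the south bank.  (the south bank: 4R 1P; the north bank: 0R 2P)
3. 3 rangers → the north bank.  (the south bank: 1R 1P; the north bank: 3R 2P)
4. 1 ranger ← the south bank.  (the south bank: 2R 1P; the north bank: 2R 2P)
5. 2 rangers and 1 poacher → the north bank.  (the south bank: 0R 0P; the north bank: 4R 3P)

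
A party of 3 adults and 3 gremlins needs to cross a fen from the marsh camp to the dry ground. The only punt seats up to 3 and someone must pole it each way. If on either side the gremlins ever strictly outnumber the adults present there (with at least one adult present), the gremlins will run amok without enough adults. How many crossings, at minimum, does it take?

Counting alone: each trip to the dry ground takes at most 3 across and each return brings at least 1 back, so after t trips out (and t−1 returns) at most 3t − (t−1) of the 6 are across; that first reaches 6 at t = 3, so at least 5 crossings are needed.
The plan below uses exactly 5 crossings, so it is optimal:
1. 2 gremlins → the dry ground.  (the marsh camp: 3A 1G; the dry ground: 0A 2G)
2. 1 gremlin ← the marsh camp.  (the marsh camp: 3A 2G; the dry ground: 0A 1G)
3. 3 adults → the dry ground.  (the marsh camp: 0A 2G; the dry ground: 3A 1G)
4. 1 gremlin ← the marsh camp.  (the marsh camp: 0A 3G; the dry ground: 3A 0G)
5. 3 gremlins → the dry ground.  (the marsh camp: 0A 0G; the dry ground: 3A 3G)

5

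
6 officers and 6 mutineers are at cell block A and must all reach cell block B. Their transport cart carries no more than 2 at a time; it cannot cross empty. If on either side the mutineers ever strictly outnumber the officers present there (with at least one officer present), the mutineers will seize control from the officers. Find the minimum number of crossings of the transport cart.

impossible

Following every safe sequence of crossings from the start, the most of the 12 that can be at cell block B as the transport cart arrives there on crossings 1, 3, 5, 7, 9 is 2, 3, 4, 5, 6 respectively; the best ever achieved is 6 of 12.
From crossing 11 on, no configuration arises that was not already reachable earlier: only 15 distinct safe configurations (who is on which side, and where the transport cart is) can ever be reached, none of them has everyone across, and every continuation just revisits them. They are: 0 officers + 0 mutineers across (transport cart back at the start); 0 officers + 1 mutineer across (transport cart there); 0 officers + 1 mutineer across (transport cart back at the start); 0 officers + 2 mutineers across (transport cart there); 0 officers + 2 mutineers across (transport cart back at the start); 0 officers + 3 mutineers across (transport cart there); 0 officers + 3 mutineers across (transport cart back at the start); 0 officers + 4 mutineers across (transport cart there); 0 officers + 4 mutineers across (transport cart back at the start); 0 officers + 5 mutineers across (transport cart there); 0 officers + 5 mutineers across (transport cart back at the start); 0 officers + 6 mutineers across (transport cart there); 1 officer + 1 mutineer across (transport cart there); 1 officer + 1 mutineer across (transport cart back at the start); 2 officers + 2 mutineers across (transport cart there). So no valid plan exists.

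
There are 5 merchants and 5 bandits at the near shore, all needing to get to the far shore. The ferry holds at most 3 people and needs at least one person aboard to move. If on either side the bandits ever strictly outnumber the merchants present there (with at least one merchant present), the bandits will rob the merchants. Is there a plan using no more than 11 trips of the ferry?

Yes

Yes — this plan uses 11 crossings (≤ 11):
1. 2 bandits → the far shore.  (the near shore: 5M 3B; the far shore: 0M 2B)
2. 1 bandit ← the near shore.  (the near shore: 5M 4B; the far shore: 0M 1B)
3. 3 bandits → the far shore.  (the near shore: 5M 1B; the far shore: 0M 4B)
4. 1 bandit ← the near shore.  (the near shore: 5M 2B; the far shore: 0M 3B)
5. 3 merchants → the far shore.  (the near shore: 2M 2B; the far shore: 3M 3B)
6. 1 merchant and 1 bandit ← the near shore.  (the near shore: 3M 3B; the far shore: 2M 2B)
7. 3 merchants → the far shore.  (the near shore: 0M 3B; the far shore: 5M 2B)
8. 1 bandit ← the near shore.  (the near shore: 0M 4B; the far shore: 5M 1B)
9. 2 bandits → the far shore.  (the near shore: 0M 2B; the far shore: 5M 3B)
10. 1 bandit ← the near shore.  (the near shore: 0M 3B; the far shore: 5M 2B)
11. 3 bandits → the far shore.  (the near shore: 0M 0B; the far shore: 5M 5B)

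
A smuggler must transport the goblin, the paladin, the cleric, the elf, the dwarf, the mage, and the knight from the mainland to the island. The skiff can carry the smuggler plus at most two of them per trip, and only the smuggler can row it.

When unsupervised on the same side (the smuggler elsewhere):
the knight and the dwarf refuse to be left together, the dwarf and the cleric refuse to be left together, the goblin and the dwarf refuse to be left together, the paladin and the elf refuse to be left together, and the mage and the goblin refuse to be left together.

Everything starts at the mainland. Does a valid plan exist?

Whatever the first load, the items left behind include a forbidden pair without the smuggler. No opening move is safe, so no plan exists.

No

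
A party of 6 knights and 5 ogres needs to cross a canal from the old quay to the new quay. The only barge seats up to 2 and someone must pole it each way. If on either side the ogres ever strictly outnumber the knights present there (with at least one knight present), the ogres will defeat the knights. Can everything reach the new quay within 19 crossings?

Yes

Yes — this plan uses 19 crossings (≤ 19):
1. 2 ogres → the new quay.  (the old quay: 6K 3O; the new quay: 0K 2O)
2. 1 ogre ← the old quay.  (the old quay: 6K 4O; the new quay: 0K 1O)
3. 2 ogres → the new quay.  (the old quay: 6K 2O; the new quay: 0K 3O)
4. 1 ogre ← the old quay.  (the old quay: 6K 3O; the new quay: 0K 2O)
5. 2 knights → the new quay.  (the old quay: 4K 3O; the new quay: 2K 2O)
6. 1 ogre ← the old quay.  (the old quay: 4K 4O; the new quay: 2K 1O)
7. 1 knight and 1 ogre → the new quay.  (the old quay: 3K 3O; the new quay: 3K 2O)
8. 1 knight ← the old quay.  (the old quay: 4K 3O; the new quay: 2K 2O)
9. 1 knight and 1 ogre → the new quay.  (the old quay: 3K 2O; the new quay: 3K 3O)
10. 1 ogre ← the old quay.  (the old quay: 3K 3O; the new quay: 3K 2O)
11. 1 knight and 1 ogre → the new quay.  (the old quay: 2K 2O; the new quay: 4K 3O)
12. 1 knight ← the old quay.  (the old quay: 3K 2O; the new quay: 3K 3O)
13. 1 knight and 1 ogre → the new quay.  (the old quay: 2K 1O; the new quay: 4K 4O)
14. 1 ogre ← the old quay.  (the old quay: 2K 2O; the new quay: 4K 3O)
15. 1 knight and 1 ogre → the new quay.  (the old quay: 1K 1O; the new quay: 5K 4O)
16. 1 knight ← the old quay.  (the old quay: 2K 1O; the new quay: 4K 4O)
17. 1 knight and 1 ogre → the new quay.  (the old quay: 1K 0O; the new quay: 5K 5O)
18. 1 ogre ← the old quay.  (the old quay: 1K 1O; the new quay: 5K 4O)
19. 1 knight and 1 ogre → the new quay.  (the old quay: 0K 0O; the new quay: 6K 5O)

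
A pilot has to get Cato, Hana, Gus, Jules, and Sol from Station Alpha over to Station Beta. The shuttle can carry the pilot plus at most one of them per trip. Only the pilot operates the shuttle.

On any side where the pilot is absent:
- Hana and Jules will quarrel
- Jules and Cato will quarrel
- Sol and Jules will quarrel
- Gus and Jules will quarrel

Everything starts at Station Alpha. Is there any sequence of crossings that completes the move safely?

Following every safe sequence of crossings from the start, the most of the 5 that can be at Station Beta as the shuttle arrives there on crossings 1, 3 is 1, 2 respectively; the best ever achieved is 2 of 5.
From crossing 5 on, no configuration arises that was not already reachable earlier: only 11 distinct safe configurations (who is on which side, and where the shuttle is) can ever be reached, none of them has everyone across, and every continuation just revisits them. So no valid plan exists.

No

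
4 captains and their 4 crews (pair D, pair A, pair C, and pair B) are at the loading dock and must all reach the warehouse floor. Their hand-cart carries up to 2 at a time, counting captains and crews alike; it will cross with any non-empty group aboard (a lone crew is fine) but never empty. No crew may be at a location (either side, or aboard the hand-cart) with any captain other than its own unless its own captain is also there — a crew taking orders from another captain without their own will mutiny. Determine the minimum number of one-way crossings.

impossible

Following every safe sequence of crossings from the start, the most of the 8 that can be at the warehouse floor as the hand-cart arrives there on crossings 1, 3, 5 is 2, 3, 4 respectively; the best ever achieved is 4 of 8.
From crossing 7 on, no configuration arises that was not already reachable earlier: only 44 distinct safe configurations (who is on which side, and where the hand-cart is) can ever be reached, none of them has everyone across, and every continuation just revisits them. So no valid plan exists.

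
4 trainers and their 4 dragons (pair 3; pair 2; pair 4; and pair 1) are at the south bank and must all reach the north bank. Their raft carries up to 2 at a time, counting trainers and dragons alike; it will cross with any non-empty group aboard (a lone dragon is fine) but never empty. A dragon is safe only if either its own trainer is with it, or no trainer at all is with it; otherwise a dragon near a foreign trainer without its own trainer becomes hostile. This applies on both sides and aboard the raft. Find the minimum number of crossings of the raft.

Following every safe sequence of crossings from the start, the most of the 8 that can be at the north bank as the raft arrives there on crossings 1, 3, 5 is 2, 3, 4 respectively; the best ever achieved is 4 of 8.
From crossing 7 on, no configuration arises that was not already reachable earlier: only 44 distinct safe configurations (who is on which side, and where the raft is) can ever be reached, none of them has everyone across, and every continuation just revisits them. So no valid plan exists.

impossible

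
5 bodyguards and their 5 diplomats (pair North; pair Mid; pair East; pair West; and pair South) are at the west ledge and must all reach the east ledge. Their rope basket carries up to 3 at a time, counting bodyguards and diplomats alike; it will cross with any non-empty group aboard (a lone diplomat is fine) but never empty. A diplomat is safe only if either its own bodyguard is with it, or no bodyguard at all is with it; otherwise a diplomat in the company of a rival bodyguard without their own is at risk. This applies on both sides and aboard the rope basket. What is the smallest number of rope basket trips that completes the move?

11

Counting alone: each trip to the east ledge takes at most 3 across and each return brings at least 1 back, so after t trips out (and t−1 returns) at most 3t − (t−1) of the 10 are across; that first reaches 10 at t = 5, so at least 9 crossings are needed.
The safety rule pushes this higher. Following every safe sequence of crossings, the most of the 10 that can be at the east ledge as the rope basket arrives there on crossing 9 is 9 — never all 10.
So no plan with fewer than 11 crossings exists, and this one achieves 11:
1. bodyguard North and diplomat North cross → the east ledge.
2. bodyguard North crosses ← the west ledge.
3. diplomat East, diplomat Mid, and diplomat West cross → the east ledge.
4. diplomat North crosses ← the west ledge.
5. bodyguard East, bodyguard Mid, and bodyguard West cross → the east ledge.
6. bodyguard Mid and diplomat Mid cross ← the west ledge.
7. bodyguard Mid, bodyguard North, and bodyguard South cross → the east ledge.
8. diplomat East crosses ← the west ledge.
9. diplomat Mid and diplomat North cross → the east ledge.
10. diplomat North crosses ← the west ledge.
11. diplomat East, diplomat North, and diplomat South cross → the east ledge.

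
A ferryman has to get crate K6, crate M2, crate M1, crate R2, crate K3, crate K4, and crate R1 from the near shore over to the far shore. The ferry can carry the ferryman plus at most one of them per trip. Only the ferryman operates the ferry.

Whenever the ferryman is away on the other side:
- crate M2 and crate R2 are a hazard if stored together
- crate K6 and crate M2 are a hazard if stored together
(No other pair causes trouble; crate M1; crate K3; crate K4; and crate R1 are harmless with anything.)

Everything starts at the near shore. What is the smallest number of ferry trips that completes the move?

15

Counting alone: the ferryman can take at most 1 across per trip to the far shore, so moving all 7 needs at least 7 loaded trips out, with a return between consecutive ones — at least 13 crossings.
The safety rule pushes this higher. Following every safe sequence of crossings, the most of the 7 that can be at the far shore as the ferry arrives there on crossing 13 is 6 — never all 7.
So no plan with fewer than 15 crossings exists, and this one achieves 15:
1. Ferryman goes to the far shore with crate M2.  [the near shore: crate K3, crate K4, crate K6, crate M1, crate R1, crate R2 | the far shore: crate M2]
2. Ferryman goes back to the near shore alone.  [the near shore: crate K3, crate K4, crate K6, crate M1, crate R1, crate R2 | the far shore: crate M2]
3. Ferryman goes to the far shore with crate K6.  [the near shore: crate K3, crate K4, crate M1, crate R1, crate R2 | the far shore: crate K6, crate M2]
4. Ferryman goes back to the near shore with crate M2.  [the near shore: crate K3, crate K4, crate M1, crate M2, crate R1, crate R2 | the far shore: crate K6]
5. Ferryman goes to the far shore with crate R2.  [the near shore: crate K3, crate K4, crate M1, crate M2, crate R1 | the far shore: crate K6, crate R2]
6. Ferryman goes back to the near shore alone.  [the near shore: crate K3, crate K4, crate M1, crate M2, crate R1 | the far shore: crate K6, crate R2]
7. Ferryman goes to the far shore with crate M1.  [the near shore: crate K3, crate K4, crate M2, crate R1 | the far shore: crate K6, crate M1, crate R2]
8. Ferryman goes back to the near shore alone.  [the near shore: crate K3, crate K4, crate M2, crate R1 | the far shore: crate K6, crate M1, crate R2]
9. Ferryman goes to the far shore with crate K3.  [the near shore: crate K4, crate M2, crate R1 | the far shore: crate K3, crate K6, crate M1, crate R2]
10. Ferryman goes back to the near shore alone.  [the near shore: crate K4, crate M2, crate R1 | the far shore: crate K3, crate K6, crate M1, crate R2]
11. Ferryman goes to the far shore with crate K4.  [the near shore: crate M2, crate R1 | the far shore: crate K3, crate K4, crate K6, crate M1, crate R2]
12. Ferryman goes back to the near shore alone.  [the near shore: crate M2, crate R1 | the far shore: crate K3, crate K4, crate K6, crate M1, crate R2]
13. Ferryman goes to the far shore with crate R1.  [the near shore: crate M2 | the far shore: crate K3, crate K4, crate K6, crate M1, crate R1, crate R2]
14. Ferryman goes back to the near shore alone.  [the near shore: crate M2 | the far shore: crate K3, crate K4, crate K6, crate M1, crate R1, crate R2]
15. Ferryman goes to the far shore with crate M2.  [the near shore: — | the far shore: crate K3, crate K4, crate K6, crate M1, crate M2, crate R1, crate R2]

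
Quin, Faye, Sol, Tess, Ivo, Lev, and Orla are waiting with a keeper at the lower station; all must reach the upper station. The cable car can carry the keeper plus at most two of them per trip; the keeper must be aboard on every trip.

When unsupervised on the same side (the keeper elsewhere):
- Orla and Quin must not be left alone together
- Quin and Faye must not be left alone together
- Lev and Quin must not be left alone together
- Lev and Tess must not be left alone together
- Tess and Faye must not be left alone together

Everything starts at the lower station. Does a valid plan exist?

1. Keeper goes to the upper station with Quin and Tess.
2. Keeper goes back to the lower station alone.
3. Keeper goes to the upper station with Faye.
4. Keeper goes back to the lower station with Quin and Tess.
5. Keeper goes to the upper station with Lev and Orla.
6. Keeper goes back to the lower station alone.
7. Keeper goes to the upper station with Ivo and Sol.
8. Keeper goes back to the lower station alone.
9. Keeper goes to the upper station with Quin and Tess.

Yes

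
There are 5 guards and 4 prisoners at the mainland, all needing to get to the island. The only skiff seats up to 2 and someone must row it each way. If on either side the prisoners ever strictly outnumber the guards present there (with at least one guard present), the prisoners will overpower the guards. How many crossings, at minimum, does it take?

Counting alone: each trip to the island takes at most 2 across and each return brings at least 1 back, so after t trips out (and t−1 returns) at most 2t − (t−1) of the 9 are across; that first reaches 9 at t = 8, so at least 15 crossings are needed.
The plan below uses exactly 15 crossings, so it is optimal:
1. 2 prisoners → the island.  (the mainland: 5G 2P; the island: 0G 2P)
2. 1 prisoner ← the mainland.  (the mainland: 5G 3P; the island: 0G 1P)
3. 2 prisoners → the island.  (the mainland: 5G 1P; the island: 0G 3P)
4. 1 prisoner ← the mainland.  (the mainland: 5G 2P; the island: 0G 2P)
5. 2 guards → the island.  (the mainland: 3G 2P; the island: 2G 2P)
6. 1 prisoner ← the mainland.  (the mainland: 3G 3P; the island: 2G 1P)
7. 1 guard and 1 prisoner → the island.  (the mainland: 2G 2P; the island: 3G 2P)
8. 1 guard ← the mainland.  (the mainland: 3G 2P; the island: 2G 2P)
9. 1 guard and 1 prisoner → the island.  (the mainland: 2G 1P; the island: 3G 3P)
10. 1 prisoner ← the mainland.  (the mainland: 2G 2P; the island: 3G 2P)
11. 1 guard and 1 prisoner → the island.  (the mainland: 1G 1P; the island: 4G 3P)
12. 1 guard ← the mainland.  (the mainland: 2G 1P; the island: 3G 3P)
13. 1 guard and 1 prisoner → the island.  (the mainland: 1G 0P; the island: 4G 4P)
14. 1 prisoner ← the mainland.  (the mainland: 1G 1P; the island: 4G 3P)
15. 1 guard and 1 prisoner → the island.  (the mainland: 0G 0P; the island: 5G 4P)

15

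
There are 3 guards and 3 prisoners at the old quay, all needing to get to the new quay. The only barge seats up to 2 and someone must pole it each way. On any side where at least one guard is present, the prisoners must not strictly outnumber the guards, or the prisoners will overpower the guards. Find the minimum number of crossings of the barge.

11

Counting alone: each trip to the new quay takes at most 2 across and each return brings at least 1 back, so after t trips out (and t−1 returns) at most 2t − (t−1) of the 6 are across; that first reaches 6 at t = 5, so at least 9 crossings are needed.
The safety rule pushes this higher. Following every safe sequence of crossings, the most of the 6 that can be at the new quay as the barge arrives there on crossing 9 is 5 — never all 6.
So no plan with fewer than 11 crossings exists, and this one achieves 11:
1. 2 prisoners → the new quay.  (the old quay: 3G 1P; the new quay: 0G 2P)
2. 1 prisoner ← the old quay.  (the old quay: 3G 2P; the new quay: 0G 1P)
3. 2 prisoners → the new quay.  (the old quay: 3G 0P; the new quay: 0G 3P)
4. 1 prisoner ← the old quay.  (the old quay: 3G 1P; the new quay: 0G 2P)
5. 2 guards → the new quay.  (the old quay: 1G 1P; the new quay: 2G 2P)
6. 1 guard and 1 prisoner ← the old quay.  (the old quay: 2G 2P; the new quay: 1G 1P)
7. 2 guards → the new quay.  (the old quay: 0G 2P; the new quay: 3G 1P)
8. 1 prisoner ← the old quay.  (the old quay: 0G 3P; the new quay: 3G 0P)
9. 2 prisoners → the new quay.  (the old quay: 0G 1P; the new quay: 3G 2P)
10. 1 prisoner ← the old quay.  (the old quay: 0G 2P; the new quay: 3G 1P)
11. 2 prisoners → the new quay.  (the old quay: 0G 0P; the new quay: 3G 3P)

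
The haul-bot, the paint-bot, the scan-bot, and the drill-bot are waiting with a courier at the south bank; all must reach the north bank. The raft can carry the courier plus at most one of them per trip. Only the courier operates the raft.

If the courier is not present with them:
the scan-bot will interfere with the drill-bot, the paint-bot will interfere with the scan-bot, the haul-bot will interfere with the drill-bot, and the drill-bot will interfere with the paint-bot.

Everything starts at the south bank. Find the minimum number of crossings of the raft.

Whatever the first load, the items left behind include a forbidden pair without the courier. No opening move is safe, so no plan exists.

impossible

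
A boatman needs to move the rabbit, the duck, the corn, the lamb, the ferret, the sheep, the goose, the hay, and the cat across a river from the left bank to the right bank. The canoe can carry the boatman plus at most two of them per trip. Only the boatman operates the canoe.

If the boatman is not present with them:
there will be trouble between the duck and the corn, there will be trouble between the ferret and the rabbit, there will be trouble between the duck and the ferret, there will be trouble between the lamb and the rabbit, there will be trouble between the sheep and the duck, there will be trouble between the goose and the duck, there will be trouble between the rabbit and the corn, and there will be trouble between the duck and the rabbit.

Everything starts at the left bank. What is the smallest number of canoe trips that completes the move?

15

Counting alone: the boatman can take at most 2 across per trip to the right bank, so moving all 9 needs at least 5 loaded trips out, with a return between consecutive ones — at least 9 crossings.
The safety rule pushes this higher. Following every safe sequence of crossings, the most of the 9 that can be at the right bank as the canoe arrives there on crossings 9, 11, 13 is 6, 7, 8 respectively — never all 9.
So no plan with fewer than 15 crossings exists, and this one achieves 15:
1. Boatman goes to the right bank with the duck and the rabbit.
2. Boatman goes back to the left bank with the rabbit.
3. Boatman goes to the right bank with the lamb and the rabbit.
4. Boatman goes back to the left bank with the rabbit.
5. Boatman goes to the right bank with the hay and the rabbit.
6. Boatman goes back to the left bank with the rabbit.
7. Boatman goes to the right bank with the cat and the rabbit.
8. Boatman goes back to the left bank with the rabbit.
9. Boatman goes to the right bank with the corn and the ferret.
10. Boatman goes back to the left bank with the duck.
11. Boatman goes to the right bank with the duck and the sheep.
12. Boatman goes back to the left bank with the duck.
13. Boatman goes to the right bank with the goose and the rabbit.
14. Boatman goes back to the left bank with the rabbit.
15. Boatman goes to the right bank with the duck and the rabbit.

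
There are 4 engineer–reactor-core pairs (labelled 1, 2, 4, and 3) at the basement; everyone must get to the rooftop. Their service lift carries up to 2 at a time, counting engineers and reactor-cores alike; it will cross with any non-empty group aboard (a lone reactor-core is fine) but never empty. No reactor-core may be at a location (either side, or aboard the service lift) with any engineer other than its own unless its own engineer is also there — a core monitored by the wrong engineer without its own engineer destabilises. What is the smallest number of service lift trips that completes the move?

impossible

Following every safe sequence of crossings from the start, the most of the 8 that can be at the rooftop as the service lift arrives there on crossings 1, 3, 5 is 2, 3, 4 respectively; the best ever achieved is 4 of 8.
From crossing 7 on, no configuration arises that was not already reachable earlier: only 44 distinct safe configurations (who is on which side, and where the service lift is) can ever be reached, none of them has everyone across, and every continuation just revisits them. So no valid plan exists.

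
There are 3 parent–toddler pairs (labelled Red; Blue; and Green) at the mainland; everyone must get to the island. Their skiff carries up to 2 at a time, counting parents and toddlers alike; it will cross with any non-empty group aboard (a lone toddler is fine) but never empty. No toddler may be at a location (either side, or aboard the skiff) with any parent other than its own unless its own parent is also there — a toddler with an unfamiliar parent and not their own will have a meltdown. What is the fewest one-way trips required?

Counting alone: each trip to the island takes at most 2 across and each return brings at least 1 back, so after t trips out (and t−1 returns) at most 2t − (t−1) of the 6 are across; that first reaches 6 at t = 5, so at least 9 crossings are needed.
The safety rule pushes this higher. Following every safe sequence of crossings, the most of the 6 that can be at the island as the skiff arrives there on crossing 9 is 5 — never all 6.
So no plan with fewer than 11 crossings exists, and this one achieves 11:
1. parent Red and toddler Red cross → the island.
2. parent Red crosses ← the mainland.
3. toddler Blue and toddler Green cross → the island.
4. toddler Red crosses ← the mainland.
5. parent Blue and parent Green cross → the island.
6. parent Blue and toddler Blue cross ← the mainland.
7. parent Blue and parent Red cross → the island.
8. toddler Green crosses ← the mainland.
9. toddler Blue and toddler Red cross → the island.
10. parent Green crosses ← the mainland.
11. parent Green and toddler Green cross → the island.

11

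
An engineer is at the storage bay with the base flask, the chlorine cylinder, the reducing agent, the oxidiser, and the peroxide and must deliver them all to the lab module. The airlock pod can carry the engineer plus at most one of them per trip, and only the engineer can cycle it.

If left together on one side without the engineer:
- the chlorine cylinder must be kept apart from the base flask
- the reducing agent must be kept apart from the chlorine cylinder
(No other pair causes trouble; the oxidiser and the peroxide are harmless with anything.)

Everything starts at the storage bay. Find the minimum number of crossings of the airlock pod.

Counting alone: the engineer can take at most 1 across per trip to the lab module, so moving all 5 needs at least 5 loaded trips out, with a return between consecutive ones — at least 9 crossings.
The safety rule pushes this higher. Following every safe sequence of crossings, the most of the 5 that can be at the lab module as the airlock pod arrives there on crossing 9 is 4 — never all 5.
So no plan with fewer than 11 crossings exists, and this one achieves 11:
1. Engineer goes to the lab module with the chlorine cylinder.
2. Engineer goes back to the storage bay alone.
3. Engineer goes to the lab module with the base flask.
4. Engineer goes back to the storage bay with the chlorine cylinder.
5. Engineer goes to the lab module with the reducing agent.
6. Engineer goes back to the storage bay alone.
7. Engineer goes to the lab module with the oxidiser.
8. Engineer goes back to the storage bay alone.
9. Engineer goes to the lab module with the peroxide.
10. Engineer goes back to the storage bay alone.
11. Engineer goes to the lab module with the chlorine cylinder.

11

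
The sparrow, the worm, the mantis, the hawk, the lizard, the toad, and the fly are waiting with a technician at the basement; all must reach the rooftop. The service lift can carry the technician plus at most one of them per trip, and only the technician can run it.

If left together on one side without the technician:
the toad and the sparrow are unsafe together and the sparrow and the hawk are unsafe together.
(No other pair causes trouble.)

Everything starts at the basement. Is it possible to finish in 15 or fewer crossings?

Yes

Yes — this plan uses 15 crossings (≤ 15):
1. Technician goes to the rooftop with the sparrow.  [the basement: the fly, the hawk, the lizard, the mantis, the toad, the worm | the rooftop: the sparrow]
2. Technician goes back to the basement alone.  [the basement: the fly, the hawk, the lizard, the mantis, the toad, the worm | the rooftop: the sparrow]
3. Technician goes to the rooftop with the worm.  [the basement: the fly, the hawk, the lizard, the mantis, the toad | the rooftop: the sparrow, the worm]
4. Technician goes back to the basement alone.  [the basement: the fly, the hawk, the lizard, the mantis, the toad | the rooftop: the sparrow, the worm]
5. Technician goes to the rooftop with the mantis.  [the basement: the fly, the hawk, the lizard, the toad | the rooftop: the mantis, the sparrow, the worm]
6. Technician goes back to the basement alone.  [the basement: the fly, the hawk, the lizard, the toad | the rooftop: the mantis, the sparrow, the worm]
7. Technician goes to the rooftop with the hawk.  [the basement: the fly, the lizard, the toad | the rooftop: the hawk, the mantis, the sparrow, the worm]
8. Technician goes back to the basement with the sparrow.  [the basement: the fly, the lizard, the sparrow, the toad | the rooftop: the hawk, the mantis, the worm]
9. Technician goes to the rooftop with the toad.  [the basement: the fly, the lizard, the sparrow | the rooftop: the hawk, the mantis, the toad, the worm]
10. Technician goes back to the basement alone.  [the basement: the fly, the lizard, the sparrow | the rooftop: the hawk, the mantis, the toad, the worm]
11. Technician goes to the rooftop with the lizard.  [the basement: the fly, the sparrow | the rooftop: the hawk, the lizard, the mantis, the toad, the worm]
12. Technician goes back to the basement alone.  [the basement: the fly, the sparrow | the rooftop: the hawk, the lizard, the mantis, the toad, the worm]
13. Technician goes to the rooftop with the fly.  [the basement: the sparrow | the rooftop: the fly, the hawk, the lizard, the mantis, the toad, the worm]
14. Technician goes back to the basement alone.  [the basement: the sparrow | the rooftop: the fly, the hawk, the lizard, the mantis, the toad, the worm]
15. Technician goes to the rooftop with the sparrow.  [the basement: — | the rooftop: the fly, the hawk, the lizard, the mantis, the sparrow, the toad, the worm]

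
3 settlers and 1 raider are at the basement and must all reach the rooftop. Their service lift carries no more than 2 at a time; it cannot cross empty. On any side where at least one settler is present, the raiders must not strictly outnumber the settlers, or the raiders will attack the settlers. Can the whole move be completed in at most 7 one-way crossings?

Yes

Yes — this plan uses 5 crossings (≤ 7):
1. 1 settler and 1 raider → the rooftop.  (the basement: 2S 0R; the rooftop: 1S 1R)
2. 1 raider ← the basement.  (the basement: 2S 1R; the rooftop: 1S 0R)
3. 1 settler and 1 raider → the rooftop.  (the basement: 1S 0R; the rooftop: 2S 1R)
4. 1 raider ← the basement.  (the basement: 1S 1R; the rooftop: 2S 0R)
5. 1 settler and 1 raider → the rooftop.  (the basement: 0S 0R; the rooftop: 3S 1R)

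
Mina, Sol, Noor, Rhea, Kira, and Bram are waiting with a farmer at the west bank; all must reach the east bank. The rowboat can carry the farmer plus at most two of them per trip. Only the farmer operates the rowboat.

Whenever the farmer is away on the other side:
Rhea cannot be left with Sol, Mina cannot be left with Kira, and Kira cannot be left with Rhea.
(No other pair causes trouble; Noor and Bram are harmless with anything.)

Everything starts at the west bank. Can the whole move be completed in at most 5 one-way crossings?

Yes

Yes — this plan uses 5 crossings (≤ 5):
1. Farmer goes to the east bank with Mina and Rhea.
2. Farmer goes back to the west bank alone.
3. Farmer goes to the east bank with Bram and Noor.
4. Farmer goes back to the west bank alone.
5. Farmer goes to the east bank with Kira and Sol.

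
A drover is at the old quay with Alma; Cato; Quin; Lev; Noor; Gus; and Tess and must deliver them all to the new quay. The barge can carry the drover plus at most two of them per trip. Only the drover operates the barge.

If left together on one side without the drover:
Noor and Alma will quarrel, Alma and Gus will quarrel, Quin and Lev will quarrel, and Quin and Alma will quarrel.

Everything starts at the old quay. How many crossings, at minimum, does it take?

7

Counting alone: the drover can take at most 2 across per trip to the new quay, so moving all 7 needs at least 4 loaded trips out, with a return between consecutive ones — at least 7 crossings.
The plan below uses exactly 7 crossings, so it is optimal:
1. Drover goes to the new quay with Alma and Quin.  [the old quay: Cato, Gus, Lev, Noor, Tess | the new quay: Alma, Quin]
2. Drover goes back to the old quay with Alma.  [the old quay: Alma, Cato, Gus, Lev, Noor, Tess | the new quay: Quin]
3. Drover goes to the new quay with Gus and Noor.  [the old quay: Alma, Cato, Lev, Tess | the new quay: Gus, Noor, Quin]
4. Drover goes back to the old quay alone.  [the old quay: Alma, Cato, Lev, Tess | the new quay: Gus, Noor, Quin]
5. Drover goes to the new quay with Cato and Tess.  [the old quay: Alma, Lev | the new quay: Cato, Gus, Noor, Quin, Tess]
6. Drover goes back to the old quay alone.  [the old quay: Alma, Lev | the new quay: Cato, Gus, Noor, Quin, Tess]
7. Drover goes to the new quay with Alma and Lev.  [the old quay: — | the new quay: Alma, Cato, Gus, Lev, Noor, Quin, Tess]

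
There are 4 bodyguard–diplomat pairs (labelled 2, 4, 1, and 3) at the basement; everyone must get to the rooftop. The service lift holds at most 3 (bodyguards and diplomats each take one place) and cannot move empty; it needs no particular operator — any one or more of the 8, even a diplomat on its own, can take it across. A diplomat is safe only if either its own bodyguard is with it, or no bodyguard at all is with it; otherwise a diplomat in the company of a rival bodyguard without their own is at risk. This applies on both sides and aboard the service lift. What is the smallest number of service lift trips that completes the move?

Counting alone: each trip to the rooftop takes at most 3 across and each return brings at least 1 back, so after t trips out (and t−1 returns) at most 3t − (t−1) of the 8 are across; that first reaches 8 at t = 4, so at least 7 crossings are needed.
The safety rule pushes this higher. Following every safe sequence of crossings, the most of the 8 that can be at the rooftop as the service lift arrives there on crossing 7 is 7 — never all 8.
So no plan with fewer than 9 crossings exists, and this one achieves 9:
1. bodyguard 2 and diplomat 2 cross → the rooftop.
2. bodyguard 2 crosses ← the basement.
3. bodyguard 2, bodyguard 4, and diplomat 4 cross → the rooftop.
4. bodyguard 2 and diplomat 2 cross ← the basement.
5. bodyguard 1, bodyguard 2, and bodyguard 3 cross → the rooftop.
6. diplomat 4 crosses ← the basement.
7. diplomat 2 and diplomat 4 cross → the rooftop.
8. diplomat 2 crosses ← the basement.
9. diplomat 1, diplomat 2, and diplomat 3 cross → the rooftop.

9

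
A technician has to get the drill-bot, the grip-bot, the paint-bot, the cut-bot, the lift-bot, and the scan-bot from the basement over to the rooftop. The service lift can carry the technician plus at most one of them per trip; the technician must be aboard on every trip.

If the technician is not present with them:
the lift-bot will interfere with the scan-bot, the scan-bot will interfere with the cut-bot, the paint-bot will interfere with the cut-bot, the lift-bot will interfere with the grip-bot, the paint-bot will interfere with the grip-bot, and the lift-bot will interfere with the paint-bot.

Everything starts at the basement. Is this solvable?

Whatever the first load, the items left behind include a forbidden pair without the technician. No opening move is safe, so no plan exists.

No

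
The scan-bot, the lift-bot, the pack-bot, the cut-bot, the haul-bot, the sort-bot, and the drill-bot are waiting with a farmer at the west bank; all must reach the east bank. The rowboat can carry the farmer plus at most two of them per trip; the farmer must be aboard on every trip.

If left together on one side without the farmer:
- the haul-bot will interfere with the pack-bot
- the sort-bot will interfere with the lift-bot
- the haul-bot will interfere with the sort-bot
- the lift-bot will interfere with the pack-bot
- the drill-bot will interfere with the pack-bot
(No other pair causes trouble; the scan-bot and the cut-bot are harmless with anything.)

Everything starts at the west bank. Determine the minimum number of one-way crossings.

Counting alone: the farmer can take at most 2 across per trip to the east bank, so moving all 7 needs at least 4 loaded trips out, with a return between consecutive ones — at least 7 crossings.
The safety rule pushes this higher. Following every safe sequence of crossings, the most of the 7 that can be at the east bank as the rowboat arrives there on crossing 7 is 6 — never all 7.
So no plan with fewer than 9 crossings exists, and this one achieves 9:
1. Farmer goes to the east bank with the pack-bot and the sort-bot.
2. Farmer goes back to the west bank alone.
3. Farmer goes to the east bank with the scan-bot.
4. Farmer goes back to the west bank alone.
5. Farmer goes to the east bank with the cut-bot and the lift-bot.
6. Farmer goes back to the west bank with the pack-bot and the sort-bot.
7. Farmer goes to the east bank with the drill-bot and the haul-bot.
8. Farmer goes back to the west bank alone.
9. Farmer goes to the east bank with the pack-bot and the sort-bot.

9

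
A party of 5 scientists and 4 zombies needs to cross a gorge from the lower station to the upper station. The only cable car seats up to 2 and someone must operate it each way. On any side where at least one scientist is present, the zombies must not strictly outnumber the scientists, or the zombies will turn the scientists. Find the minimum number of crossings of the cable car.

15

Counting alone: each trip to the upper station takes at most 2 across and each return brings at least 1 back, so after t trips out (and t−1 returns) at most 2t − (t−1) of the 9 are across; that first reaches 9 at t = 8, so at least 15 crossings are needed.
The plan below uses exactly 15 crossings, so it is optimal:
1. 2 zombies → the upper station.  (the lower station: 5S 2Z; the upper station: 0S 2Z)
2. 1 zombie ← the lower station.  (the lower station: 5S 3Z; the upper station: 0S 1Z)
3. 2 zombies → the upper station.  (the lower station: 5S 1Z; the upper station: 0S 3Z)
4. 1 zombie ← the lower station.  (the lower station: 5S 2Z; the upper station: 0S 2Z)
5. 2 scientists → the upper station.  (the lower station: 3S 2Z; the upper station: 2S 2Z)
6. 1 zombie ← the lower station.  (the lower station: 3S 3Z; the upper station: 2S 1Z)
7. 1 scientist and 1 zombie → the upper station.  (the lower station: 2S 2Z; the upper station: 3S 2Z)
8. 1 scientist ← the lower station.  (the lower station: 3S 2Z; the upper station: 2S 2Z)
9. 1 scientist and 1 zombie → the upper station.  (the lower station: 2S 1Z; the upper station: 3S 3Z)
10. 1 zombie ← the lower station.  (the lower station: 2S 2Z; the upper station: 3S 2Z)
11. 1 scientist and 1 zombie → the upper station.  (the lower station: 1S 1Z; the upper station: 4S 3Z)
12. 1 scientist ← the lower station.  (the lower station: 2S 1Z; the upper station: 3S 3Z)
13. 1 scientist and 1 zombie → the upper station.  (the lower station: 1S 0Z; the upper station: 4S 4Z)
14. 1 zombie ← the lower station.  (the lower station: 1S 1Z; the upper station: 4S 3Z)
15. 1 scientist and 1 zombie → the upper station.  (the lower station: 0S 0Z; the upper station: 5S 4Z)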